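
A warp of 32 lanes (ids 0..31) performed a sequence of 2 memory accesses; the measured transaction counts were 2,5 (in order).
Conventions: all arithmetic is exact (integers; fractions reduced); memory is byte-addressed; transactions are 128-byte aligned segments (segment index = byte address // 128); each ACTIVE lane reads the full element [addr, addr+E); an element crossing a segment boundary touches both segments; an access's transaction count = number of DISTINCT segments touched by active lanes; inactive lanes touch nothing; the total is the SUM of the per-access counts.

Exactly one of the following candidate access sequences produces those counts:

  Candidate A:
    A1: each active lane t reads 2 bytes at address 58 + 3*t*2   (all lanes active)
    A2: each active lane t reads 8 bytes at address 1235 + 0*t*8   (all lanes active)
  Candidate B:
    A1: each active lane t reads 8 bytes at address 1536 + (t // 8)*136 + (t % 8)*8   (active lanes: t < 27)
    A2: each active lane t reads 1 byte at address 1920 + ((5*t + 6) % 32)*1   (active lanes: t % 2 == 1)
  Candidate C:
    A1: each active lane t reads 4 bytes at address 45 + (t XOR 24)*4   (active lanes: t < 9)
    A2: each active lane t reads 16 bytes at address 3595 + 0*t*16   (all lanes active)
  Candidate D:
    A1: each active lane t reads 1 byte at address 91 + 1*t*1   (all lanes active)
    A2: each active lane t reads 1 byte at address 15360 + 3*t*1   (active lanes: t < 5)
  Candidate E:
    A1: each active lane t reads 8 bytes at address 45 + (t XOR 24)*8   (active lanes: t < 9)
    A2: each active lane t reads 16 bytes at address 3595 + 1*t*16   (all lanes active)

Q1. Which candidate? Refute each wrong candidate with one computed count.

A: A2 gives 1 transaction, not 5
B: A1 gives 4 transactions, not 2
C: A2 gives 1 transaction, not 5
D: A1 gives 1 transaction, not 2
E: all counts match (2,5)

Answer: E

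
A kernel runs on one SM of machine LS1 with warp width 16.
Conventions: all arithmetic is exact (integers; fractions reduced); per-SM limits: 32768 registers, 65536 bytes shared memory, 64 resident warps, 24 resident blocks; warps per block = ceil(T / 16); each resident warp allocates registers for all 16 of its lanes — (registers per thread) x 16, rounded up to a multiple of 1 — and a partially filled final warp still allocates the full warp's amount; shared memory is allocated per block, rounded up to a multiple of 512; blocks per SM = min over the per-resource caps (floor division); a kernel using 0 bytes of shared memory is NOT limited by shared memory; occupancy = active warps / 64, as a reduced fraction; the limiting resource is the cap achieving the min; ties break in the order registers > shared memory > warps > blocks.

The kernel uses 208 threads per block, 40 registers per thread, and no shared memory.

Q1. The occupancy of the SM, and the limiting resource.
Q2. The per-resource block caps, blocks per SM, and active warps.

Answer: occupancy 39/64, limited by registers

registers: 3 blocks
shared memory: no limit (kernel uses none)
warps: 4 blocks
blocks: 24 blocks

Answer: 3 blocks, 39 active warps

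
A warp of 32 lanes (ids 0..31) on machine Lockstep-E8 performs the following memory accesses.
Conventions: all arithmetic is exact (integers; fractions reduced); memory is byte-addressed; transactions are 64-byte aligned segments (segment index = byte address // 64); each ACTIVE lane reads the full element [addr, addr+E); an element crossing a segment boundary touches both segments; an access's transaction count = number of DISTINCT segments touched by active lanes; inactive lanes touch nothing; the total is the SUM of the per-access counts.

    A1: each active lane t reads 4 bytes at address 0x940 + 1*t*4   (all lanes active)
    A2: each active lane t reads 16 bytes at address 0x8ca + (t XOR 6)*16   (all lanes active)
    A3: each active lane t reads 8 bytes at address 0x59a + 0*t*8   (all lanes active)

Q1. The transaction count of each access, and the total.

A1: 2 transactions
A2: 9 transactions
A3: 1 transaction

Answer: 2,9,1; total 12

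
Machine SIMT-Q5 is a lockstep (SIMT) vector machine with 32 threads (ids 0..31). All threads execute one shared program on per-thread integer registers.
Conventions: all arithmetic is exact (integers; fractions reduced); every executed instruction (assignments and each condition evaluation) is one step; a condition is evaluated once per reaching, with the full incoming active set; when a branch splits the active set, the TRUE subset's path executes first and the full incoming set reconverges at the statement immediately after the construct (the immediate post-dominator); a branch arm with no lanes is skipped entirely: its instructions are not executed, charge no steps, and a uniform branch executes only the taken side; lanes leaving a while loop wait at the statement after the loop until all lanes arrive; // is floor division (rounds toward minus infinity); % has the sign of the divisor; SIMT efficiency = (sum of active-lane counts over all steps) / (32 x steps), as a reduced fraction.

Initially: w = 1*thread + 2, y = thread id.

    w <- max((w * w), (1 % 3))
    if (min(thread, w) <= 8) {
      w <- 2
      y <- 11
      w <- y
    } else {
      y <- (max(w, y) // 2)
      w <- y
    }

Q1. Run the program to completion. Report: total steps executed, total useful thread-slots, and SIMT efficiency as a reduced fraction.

Answer: 7 steps, 137 useful, 137/224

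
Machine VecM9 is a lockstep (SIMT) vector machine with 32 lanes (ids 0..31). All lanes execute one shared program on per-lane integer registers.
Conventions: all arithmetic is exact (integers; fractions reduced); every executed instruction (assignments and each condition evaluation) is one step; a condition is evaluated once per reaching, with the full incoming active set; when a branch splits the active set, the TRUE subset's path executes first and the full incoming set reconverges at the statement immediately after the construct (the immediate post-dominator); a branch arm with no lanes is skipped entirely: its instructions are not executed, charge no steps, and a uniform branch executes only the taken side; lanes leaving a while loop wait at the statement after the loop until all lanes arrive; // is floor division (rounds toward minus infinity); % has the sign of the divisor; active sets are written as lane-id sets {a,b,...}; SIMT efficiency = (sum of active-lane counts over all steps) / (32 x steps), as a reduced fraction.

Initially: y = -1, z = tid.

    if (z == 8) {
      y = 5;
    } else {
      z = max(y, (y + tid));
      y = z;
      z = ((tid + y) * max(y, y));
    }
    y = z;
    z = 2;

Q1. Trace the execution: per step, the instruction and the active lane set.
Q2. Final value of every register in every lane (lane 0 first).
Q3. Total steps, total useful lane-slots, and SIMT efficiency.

step 0: eval (z == 8)                {0,1,2,3,4,5,6,7,8,9,10,11,12,13,14,15,16,17,18,19,20,21,22,23,24,25,26,27,28,29,30,31}
step 1: y <- 5                       {8}
step 2: z <- max(y, (y + tid))       {0,1,2,3,4,5,6,7,9,10,11,12,13,14,15,16,17,18,19,20,21,22,23,24,25,26,27,28,29,30,31}
step 3: y <- z                       {0,1,2,3,4,5,6,7,9,10,11,12,13,14,15,16,17,18,19,20,21,22,23,24,25,26,27,28,29,30,31}
step 4: z <- ((tid + y) * max(y, y)) {0,1,2,3,4,5,6,7,9,10,11,12,13,14,15,16,17,18,19,20,21,22,23,24,25,26,27,28,29,30,31}
step 5: y <- z                       {0,1,2,3,4,5,6,7,8,9,10,11,12,13,14,15,16,17,18,19,20,21,22,23,24,25,26,27,28,29,30,31}
step 6: z <- 2                       {0,1,2,3,4,5,6,7,8,9,10,11,12,13,14,15,16,17,18,19,20,21,22,23,24,25,26,27,28,29,30,31}

Answer: 7 steps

y: 1,0,3,10,21,36,55,78,8,136,171,210,253,300,351,406,465,528,595,666,741,820,903,990,1081,1176,1275,1378,1485,1596,1711,1830
z: 2,2,2,2,2,2,2,2,2,2,2,2,2,2,2,2,2,2,2,2,2,2,2,2,2,2,2,2,2,2,2,2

steps = 7; useful = 190; efficiency = 190/224 = 95/112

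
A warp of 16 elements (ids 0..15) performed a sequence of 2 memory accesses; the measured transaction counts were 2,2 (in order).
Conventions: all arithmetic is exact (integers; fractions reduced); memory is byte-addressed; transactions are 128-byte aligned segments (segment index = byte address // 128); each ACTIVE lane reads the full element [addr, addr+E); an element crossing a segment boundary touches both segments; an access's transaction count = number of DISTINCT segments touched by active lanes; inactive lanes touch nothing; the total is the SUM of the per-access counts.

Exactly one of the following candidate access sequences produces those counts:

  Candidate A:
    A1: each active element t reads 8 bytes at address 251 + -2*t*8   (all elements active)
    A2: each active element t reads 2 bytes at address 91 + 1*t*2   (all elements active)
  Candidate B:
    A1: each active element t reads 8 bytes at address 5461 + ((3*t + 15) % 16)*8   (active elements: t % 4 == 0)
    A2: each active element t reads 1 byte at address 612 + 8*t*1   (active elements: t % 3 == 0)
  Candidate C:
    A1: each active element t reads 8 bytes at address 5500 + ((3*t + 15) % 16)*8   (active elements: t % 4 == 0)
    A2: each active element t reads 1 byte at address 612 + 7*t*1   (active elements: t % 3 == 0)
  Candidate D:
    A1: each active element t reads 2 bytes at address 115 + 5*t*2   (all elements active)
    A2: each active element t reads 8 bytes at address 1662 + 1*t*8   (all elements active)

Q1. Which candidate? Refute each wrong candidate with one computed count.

A: A1 gives 3 transactions, not 2
C: A1 gives 1 transaction, not 2
D: A1 gives 3 transactions, not 2
B: all counts match (2,2)

Answer: B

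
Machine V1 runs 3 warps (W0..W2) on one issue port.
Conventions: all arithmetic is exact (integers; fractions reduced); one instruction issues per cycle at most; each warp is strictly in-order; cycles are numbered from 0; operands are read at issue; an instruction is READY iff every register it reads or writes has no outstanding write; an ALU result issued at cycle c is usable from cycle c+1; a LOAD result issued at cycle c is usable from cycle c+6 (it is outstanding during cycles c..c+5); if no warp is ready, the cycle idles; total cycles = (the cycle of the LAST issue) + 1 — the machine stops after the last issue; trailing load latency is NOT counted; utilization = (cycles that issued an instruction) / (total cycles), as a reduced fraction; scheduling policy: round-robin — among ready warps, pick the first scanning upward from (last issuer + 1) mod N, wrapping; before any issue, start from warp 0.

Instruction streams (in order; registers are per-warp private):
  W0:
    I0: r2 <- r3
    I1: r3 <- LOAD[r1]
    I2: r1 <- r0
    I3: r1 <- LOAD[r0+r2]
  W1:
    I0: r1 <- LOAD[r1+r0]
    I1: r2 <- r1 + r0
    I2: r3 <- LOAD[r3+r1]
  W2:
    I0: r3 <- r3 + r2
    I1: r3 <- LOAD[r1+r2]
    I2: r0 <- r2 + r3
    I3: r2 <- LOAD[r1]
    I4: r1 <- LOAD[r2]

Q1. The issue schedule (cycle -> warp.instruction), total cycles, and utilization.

cycle 0: W0.I0
cycle 1: W1.I0
cycle 2: W2.I0
cycle 3: W0.I1
cycle 4: W2.I1
cycle 5: W0.I2
cycle 6: W0.I3
cycle 7: W1.I1
cycle 8: W1.I2
cycle 9: idle
cycle 10: W2.I2
cycle 11: W2.I3
cycle 12: idle
cycle 13: idle
cycle 14: idle
cycle 15: idle
cycle 16: idle
cycle 17: W2.I4

Answer: 18 cycles, utilization 2/3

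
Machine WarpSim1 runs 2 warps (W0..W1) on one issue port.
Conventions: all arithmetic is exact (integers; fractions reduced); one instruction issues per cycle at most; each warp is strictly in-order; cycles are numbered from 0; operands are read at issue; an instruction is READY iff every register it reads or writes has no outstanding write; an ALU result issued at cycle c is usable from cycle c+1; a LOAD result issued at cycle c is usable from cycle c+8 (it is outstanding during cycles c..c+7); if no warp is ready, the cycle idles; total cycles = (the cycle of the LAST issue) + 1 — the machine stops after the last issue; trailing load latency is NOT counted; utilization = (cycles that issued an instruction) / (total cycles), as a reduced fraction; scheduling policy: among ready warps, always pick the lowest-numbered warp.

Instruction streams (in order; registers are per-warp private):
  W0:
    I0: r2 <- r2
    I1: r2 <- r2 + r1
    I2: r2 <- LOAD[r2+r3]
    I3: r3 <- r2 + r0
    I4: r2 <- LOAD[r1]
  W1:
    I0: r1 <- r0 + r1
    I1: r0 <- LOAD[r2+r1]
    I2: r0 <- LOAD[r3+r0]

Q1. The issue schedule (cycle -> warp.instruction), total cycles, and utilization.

cycle 0: W0.I0
cycle 1: W0.I1
cycle 2: W0.I2
cycle 3: W1.I0
cycle 4: W1.I1
cycle 5: idle
cycle 6: idle
cycle 7: idle
cycle 8: idle
cycle 9: idle
cycle 10: W0.I3
cycle 11: W0.I4
cycle 12: W1.I2

Answer: 13 cycles, utilization 8/13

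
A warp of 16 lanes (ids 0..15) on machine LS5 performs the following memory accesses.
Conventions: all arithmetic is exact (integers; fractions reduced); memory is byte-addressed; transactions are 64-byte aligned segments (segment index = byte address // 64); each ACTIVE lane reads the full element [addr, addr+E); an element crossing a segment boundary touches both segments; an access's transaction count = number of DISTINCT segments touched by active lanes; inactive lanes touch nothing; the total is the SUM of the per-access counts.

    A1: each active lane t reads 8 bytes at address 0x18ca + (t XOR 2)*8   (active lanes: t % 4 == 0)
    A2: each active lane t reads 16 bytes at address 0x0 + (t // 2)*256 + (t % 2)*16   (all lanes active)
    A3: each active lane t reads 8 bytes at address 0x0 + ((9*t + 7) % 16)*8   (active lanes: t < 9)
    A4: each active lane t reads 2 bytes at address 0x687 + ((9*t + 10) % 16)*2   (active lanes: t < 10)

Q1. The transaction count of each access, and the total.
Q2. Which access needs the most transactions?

A1: 3 transactions
A2: 8 transactions
A3: 2 transactions
A4: 1 transaction

Answer: 3,8,2,1; total 14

Answer: A2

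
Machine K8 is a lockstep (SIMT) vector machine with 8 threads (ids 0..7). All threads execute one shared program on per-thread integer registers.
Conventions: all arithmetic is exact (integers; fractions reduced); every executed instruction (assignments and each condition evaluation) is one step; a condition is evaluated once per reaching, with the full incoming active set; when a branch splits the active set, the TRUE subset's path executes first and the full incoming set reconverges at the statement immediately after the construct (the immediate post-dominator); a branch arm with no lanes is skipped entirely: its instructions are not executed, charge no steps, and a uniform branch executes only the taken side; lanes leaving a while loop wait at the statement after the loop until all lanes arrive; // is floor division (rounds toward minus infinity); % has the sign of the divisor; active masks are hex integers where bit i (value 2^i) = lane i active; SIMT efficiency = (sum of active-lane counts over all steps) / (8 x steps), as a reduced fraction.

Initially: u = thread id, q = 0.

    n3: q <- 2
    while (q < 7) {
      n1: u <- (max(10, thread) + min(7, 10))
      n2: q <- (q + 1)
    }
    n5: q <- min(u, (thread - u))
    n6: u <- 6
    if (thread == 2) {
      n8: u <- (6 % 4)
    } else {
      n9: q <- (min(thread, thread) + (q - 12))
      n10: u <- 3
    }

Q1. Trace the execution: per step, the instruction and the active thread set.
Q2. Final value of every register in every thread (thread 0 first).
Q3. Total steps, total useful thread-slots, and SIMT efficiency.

step 0: q <- 2                       0xff
step 1: eval (q < 7)                 0xff
step 2: u <- (max(10, thread) + min(7, 10)) 0xff
step 3: q <- (q + 1)                 0xff
step 4: eval (q < 7)                 0xff
step 5: u <- (max(10, thread) + min(7, 10)) 0xff
step 6: q <- (q + 1)                 0xff
step 7: eval (q < 7)                 0xff
step 8: u <- (max(10, thread) + min(7, 10)) 0xff
step 9: q <- (q + 1)                 0xff
step 10: eval (q < 7)                 0xff
step 11: u <- (max(10, thread) + min(7, 10)) 0xff
step 12: q <- (q + 1)                 0xff
step 13: eval (q < 7)                 0xff
step 14: u <- (max(10, thread) + min(7, 10)) 0xff
step 15: q <- (q + 1)                 0xff
step 16: eval (q < 7)                 0xff
step 17: q <- min(u, (thread - u))    0xff
step 18: u <- 6                       0xff
step 19: eval (thread == 2)           0xff
step 20: u <- (6 % 4)                 0x04
step 21: q <- (min(thread, thread) + (q - 12)) 0xfb
step 22: u <- 3                       0xfb

Answer: 23 steps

u: 3,3,2,3,3,3,3,3
q: -29,-27,-15,-23,-21,-19,-17,-15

steps = 23; useful = 175; efficiency = 175/184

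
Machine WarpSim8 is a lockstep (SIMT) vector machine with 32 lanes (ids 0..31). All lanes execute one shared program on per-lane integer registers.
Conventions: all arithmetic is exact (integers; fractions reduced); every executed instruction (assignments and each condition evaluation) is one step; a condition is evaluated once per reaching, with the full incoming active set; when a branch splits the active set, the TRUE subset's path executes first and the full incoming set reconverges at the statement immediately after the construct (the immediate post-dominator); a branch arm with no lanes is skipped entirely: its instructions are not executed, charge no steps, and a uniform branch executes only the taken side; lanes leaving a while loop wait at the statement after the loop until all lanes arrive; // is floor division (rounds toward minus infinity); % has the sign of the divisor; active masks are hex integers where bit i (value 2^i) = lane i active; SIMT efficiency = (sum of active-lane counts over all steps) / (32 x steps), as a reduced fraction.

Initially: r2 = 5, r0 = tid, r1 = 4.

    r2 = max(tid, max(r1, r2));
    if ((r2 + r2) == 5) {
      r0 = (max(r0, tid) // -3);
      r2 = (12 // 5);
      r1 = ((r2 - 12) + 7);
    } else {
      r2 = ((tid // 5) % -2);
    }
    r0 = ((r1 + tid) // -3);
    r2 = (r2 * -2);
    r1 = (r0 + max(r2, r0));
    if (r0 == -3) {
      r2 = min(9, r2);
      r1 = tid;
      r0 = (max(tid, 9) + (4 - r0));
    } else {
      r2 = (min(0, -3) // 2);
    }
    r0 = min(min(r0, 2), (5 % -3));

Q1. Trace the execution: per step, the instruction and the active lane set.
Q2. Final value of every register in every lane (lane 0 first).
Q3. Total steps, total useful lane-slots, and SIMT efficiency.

step 0: r2 <- max(tid, max(r1, r2))  0xffffffff
step 1: eval ((r2 + r2) == 5)        0xffffffff
step 2: r2 <- ((tid // 5) % -2)      0xffffffff
step 3: r0 <- ((r1 + tid) // -3)     0xffffffff
step 4: r2 <- (r2 * -2)              0xffffffff
step 5: r1 <- (r0 + max(r2, r0))     0xffffffff
step 6: eval (r0 == -3)              0xffffffff
step 7: r2 <- min(9, r2)             0x00000038
step 8: r1 <- tid                    0x00000038
step 9: r0 <- (max(tid, 9) + (4 - r0)) 0x00000038
step 10: r2 <- (min(0, -3) // 2)      0xffffffc7
step 11: r0 <- min(min(r0, 2), (5 % -3)) 0xffffffff

Answer: 12 steps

r2: -2,-2,-2,0,0,2,-2,-2,-2,-2,-2,-2,-2,-2,-2,-2,-2,-2,-2,-2,-2,-2,-2,-2,-2,-2,-2,-2,-2,-2,-2,-2
r0: -2,-2,-2,-1,-1,-1,-4,-4,-4,-5,-5,-5,-6,-6,-6,-7,-7,-7,-8,-8,-8,-9,-9,-9,-10,-10,-10,-11,-11,-11,-12,-12
r1: -2,-2,-2,3,4,5,-2,-2,-2,-3,-5,-5,-6,-6,-6,-5,-5,-5,-6,-6,-8,-9,-9,-9,-10,-8,-8,-9,-9,-9,-12,-12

steps = 12; useful = 294; efficiency = 294/384 = 49/64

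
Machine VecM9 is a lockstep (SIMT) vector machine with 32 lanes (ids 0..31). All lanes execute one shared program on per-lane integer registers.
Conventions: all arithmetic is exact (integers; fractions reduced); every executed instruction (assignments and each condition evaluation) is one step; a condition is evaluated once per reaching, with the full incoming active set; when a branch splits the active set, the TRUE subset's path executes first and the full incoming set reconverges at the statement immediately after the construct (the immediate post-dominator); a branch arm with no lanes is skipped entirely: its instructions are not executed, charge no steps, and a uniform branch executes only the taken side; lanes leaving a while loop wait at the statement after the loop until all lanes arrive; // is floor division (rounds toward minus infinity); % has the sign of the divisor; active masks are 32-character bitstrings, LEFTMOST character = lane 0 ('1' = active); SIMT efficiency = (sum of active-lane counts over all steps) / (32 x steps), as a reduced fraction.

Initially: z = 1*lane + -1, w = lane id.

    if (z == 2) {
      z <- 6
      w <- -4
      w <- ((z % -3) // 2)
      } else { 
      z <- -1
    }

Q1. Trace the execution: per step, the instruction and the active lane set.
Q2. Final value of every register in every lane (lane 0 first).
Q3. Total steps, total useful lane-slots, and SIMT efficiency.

step 0: eval (z == 2)                11111111111111111111111111111111
step 1: z <- 6                       00010000000000000000000000000000
step 2: w <- -4                      00010000000000000000000000000000
step 3: w <- ((z % -3) // 2)         00010000000000000000000000000000
step 4: z <- -1                      11101111111111111111111111111111

Answer: 5 steps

z: -1,-1,-1,6,-1,-1,-1,-1,-1,-1,-1,-1,-1,-1,-1,-1,-1,-1,-1,-1,-1,-1,-1,-1,-1,-1,-1,-1,-1,-1,-1,-1
w: 0,1,2,0,4,5,6,7,8,9,10,11,12,13,14,15,16,17,18,19,20,21,22,23,24,25,26,27,28,29,30,31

steps = 5; useful = 66; efficiency = 66/160 = 33/80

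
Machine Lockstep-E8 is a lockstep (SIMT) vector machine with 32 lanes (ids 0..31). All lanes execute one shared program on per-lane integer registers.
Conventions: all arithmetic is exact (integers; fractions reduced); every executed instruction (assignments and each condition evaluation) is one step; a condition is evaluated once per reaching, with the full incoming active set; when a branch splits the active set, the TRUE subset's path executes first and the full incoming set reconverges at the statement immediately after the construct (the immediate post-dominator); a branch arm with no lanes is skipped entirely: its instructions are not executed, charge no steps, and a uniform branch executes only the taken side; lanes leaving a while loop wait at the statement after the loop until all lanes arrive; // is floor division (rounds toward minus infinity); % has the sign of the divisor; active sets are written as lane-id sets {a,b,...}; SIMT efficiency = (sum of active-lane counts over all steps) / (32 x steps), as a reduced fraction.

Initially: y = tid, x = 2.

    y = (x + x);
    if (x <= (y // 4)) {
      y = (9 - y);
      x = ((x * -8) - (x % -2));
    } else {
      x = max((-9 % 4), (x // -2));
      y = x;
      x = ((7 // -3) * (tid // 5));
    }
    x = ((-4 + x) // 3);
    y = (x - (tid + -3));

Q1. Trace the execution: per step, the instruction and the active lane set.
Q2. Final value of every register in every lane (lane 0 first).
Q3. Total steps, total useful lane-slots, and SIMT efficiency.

step 0: y <- (x + x)                 {0,1,2,3,4,5,6,7,8,9,10,11,12,13,14,15,16,17,18,19,20,21,22,23,24,25,26,27,28,29,30,31}
step 1: eval (x <= (y // 4))         {0,1,2,3,4,5,6,7,8,9,10,11,12,13,14,15,16,17,18,19,20,21,22,23,24,25,26,27,28,29,30,31}
step 2: x <- max((-9 % 4), (x // -2)) {0,1,2,3,4,5,6,7,8,9,10,11,12,13,14,15,16,17,18,19,20,21,22,23,24,25,26,27,28,29,30,31}
step 3: y <- x                       {0,1,2,3,4,5,6,7,8,9,10,11,12,13,14,15,16,17,18,19,20,21,22,23,24,25,26,27,28,29,30,31}
step 4: x <- ((7 // -3) * (tid // 5)) {0,1,2,3,4,5,6,7,8,9,10,11,12,13,14,15,16,17,18,19,20,21,22,23,24,25,26,27,28,29,30,31}
step 5: x <- ((-4 + x) // 3)         {0,1,2,3,4,5,6,7,8,9,10,11,12,13,14,15,16,17,18,19,20,21,22,23,24,25,26,27,28,29,30,31}
step 6: y <- (x - (tid + -3))        {0,1,2,3,4,5,6,7,8,9,10,11,12,13,14,15,16,17,18,19,20,21,22,23,24,25,26,27,28,29,30,31}

Answer: 7 steps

y: 1,0,-1,-2,-3,-5,-6,-7,-8,-9,-11,-12,-13,-14,-15,-17,-18,-19,-20,-21,-23,-24,-25,-26,-27,-29,-30,-31,-32,-33,-35,-36
x: -2,-2,-2,-2,-2,-3,-3,-3,-3,-3,-4,-4,-4,-4,-4,-5,-5,-5,-5,-5,-6,-6,-6,-6,-6,-7,-7,-7,-7,-7,-8,-8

steps = 7; useful = 224; efficiency = 224/224 = 1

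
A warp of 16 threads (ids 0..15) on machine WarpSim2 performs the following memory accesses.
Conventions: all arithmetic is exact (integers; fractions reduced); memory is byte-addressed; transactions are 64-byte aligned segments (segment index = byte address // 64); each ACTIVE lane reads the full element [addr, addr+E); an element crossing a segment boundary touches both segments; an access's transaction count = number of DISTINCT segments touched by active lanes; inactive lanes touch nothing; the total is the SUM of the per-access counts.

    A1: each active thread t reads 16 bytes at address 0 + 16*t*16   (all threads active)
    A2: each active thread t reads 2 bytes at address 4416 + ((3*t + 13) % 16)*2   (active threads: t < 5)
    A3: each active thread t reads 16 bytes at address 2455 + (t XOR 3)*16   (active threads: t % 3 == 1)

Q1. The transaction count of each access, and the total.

A1: 16 transactions
A2: 1 transaction
A3: 5 transactions

Answer: 16,1,5; total 22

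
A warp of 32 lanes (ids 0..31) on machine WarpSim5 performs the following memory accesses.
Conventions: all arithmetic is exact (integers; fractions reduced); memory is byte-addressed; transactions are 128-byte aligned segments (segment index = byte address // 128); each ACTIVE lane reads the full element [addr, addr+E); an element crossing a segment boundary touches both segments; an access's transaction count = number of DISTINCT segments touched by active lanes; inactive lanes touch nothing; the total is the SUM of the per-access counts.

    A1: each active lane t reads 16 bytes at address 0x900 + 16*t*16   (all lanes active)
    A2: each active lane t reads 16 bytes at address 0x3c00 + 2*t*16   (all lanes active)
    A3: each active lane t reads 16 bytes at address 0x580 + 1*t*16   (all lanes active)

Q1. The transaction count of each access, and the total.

A1: 32 transactions
A2: 8 transactions
A3: 4 transactions

Answer: 32,8,4; total 44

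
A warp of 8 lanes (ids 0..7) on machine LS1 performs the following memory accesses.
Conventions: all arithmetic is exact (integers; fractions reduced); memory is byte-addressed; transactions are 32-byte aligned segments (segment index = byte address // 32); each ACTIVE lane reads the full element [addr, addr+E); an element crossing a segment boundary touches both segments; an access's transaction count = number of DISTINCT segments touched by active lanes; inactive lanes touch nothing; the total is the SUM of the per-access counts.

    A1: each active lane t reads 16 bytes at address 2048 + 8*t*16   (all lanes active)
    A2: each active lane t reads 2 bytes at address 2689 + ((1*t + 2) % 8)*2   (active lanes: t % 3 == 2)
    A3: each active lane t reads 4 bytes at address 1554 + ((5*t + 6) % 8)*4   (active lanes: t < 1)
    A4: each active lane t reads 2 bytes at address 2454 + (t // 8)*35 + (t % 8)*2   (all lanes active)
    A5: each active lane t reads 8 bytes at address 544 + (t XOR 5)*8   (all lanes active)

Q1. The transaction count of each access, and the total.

A1: 8 transactions
A2: 1 transaction
A3: 1 transaction
A4: 2 transactions
A5: 2 transactions

Answer: 8,1,1,2,2; total 14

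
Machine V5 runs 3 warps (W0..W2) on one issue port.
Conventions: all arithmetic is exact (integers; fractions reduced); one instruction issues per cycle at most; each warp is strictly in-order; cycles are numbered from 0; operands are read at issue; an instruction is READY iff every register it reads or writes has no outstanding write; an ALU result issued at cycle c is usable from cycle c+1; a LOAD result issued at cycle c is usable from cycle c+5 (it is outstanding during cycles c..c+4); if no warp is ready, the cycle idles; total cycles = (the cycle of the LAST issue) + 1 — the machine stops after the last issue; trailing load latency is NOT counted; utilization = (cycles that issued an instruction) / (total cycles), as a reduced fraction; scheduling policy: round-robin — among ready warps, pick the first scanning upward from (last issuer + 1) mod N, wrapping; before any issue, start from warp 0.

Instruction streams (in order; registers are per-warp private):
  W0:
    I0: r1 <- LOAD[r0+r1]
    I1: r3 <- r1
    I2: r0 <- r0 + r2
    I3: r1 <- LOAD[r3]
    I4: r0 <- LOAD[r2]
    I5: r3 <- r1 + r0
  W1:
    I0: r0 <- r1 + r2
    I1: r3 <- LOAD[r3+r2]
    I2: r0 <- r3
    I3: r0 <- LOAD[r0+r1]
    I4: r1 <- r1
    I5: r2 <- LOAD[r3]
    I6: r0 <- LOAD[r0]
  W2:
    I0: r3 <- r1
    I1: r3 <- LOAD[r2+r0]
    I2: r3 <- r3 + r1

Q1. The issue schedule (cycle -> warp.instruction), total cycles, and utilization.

cycle 0: W0.I0
cycle 1: W1.I0
cycle 2: W2.I0
cycle 3: W1.I1
cycle 4: W2.I1
cycle 5: W0.I1
cycle 6: W0.I2
cycle 7: W0.I3
cycle 8: W1.I2
cycle 9: W2.I2
cycle 10: W0.I4
cycle 11: W1.I3
cycle 12: W1.I4
cycle 13: W1.I5
cycle 14: idle
cycle 15: W0.I5
cycle 16: W1.I6

Answer: 17 cycles, utilization 16/17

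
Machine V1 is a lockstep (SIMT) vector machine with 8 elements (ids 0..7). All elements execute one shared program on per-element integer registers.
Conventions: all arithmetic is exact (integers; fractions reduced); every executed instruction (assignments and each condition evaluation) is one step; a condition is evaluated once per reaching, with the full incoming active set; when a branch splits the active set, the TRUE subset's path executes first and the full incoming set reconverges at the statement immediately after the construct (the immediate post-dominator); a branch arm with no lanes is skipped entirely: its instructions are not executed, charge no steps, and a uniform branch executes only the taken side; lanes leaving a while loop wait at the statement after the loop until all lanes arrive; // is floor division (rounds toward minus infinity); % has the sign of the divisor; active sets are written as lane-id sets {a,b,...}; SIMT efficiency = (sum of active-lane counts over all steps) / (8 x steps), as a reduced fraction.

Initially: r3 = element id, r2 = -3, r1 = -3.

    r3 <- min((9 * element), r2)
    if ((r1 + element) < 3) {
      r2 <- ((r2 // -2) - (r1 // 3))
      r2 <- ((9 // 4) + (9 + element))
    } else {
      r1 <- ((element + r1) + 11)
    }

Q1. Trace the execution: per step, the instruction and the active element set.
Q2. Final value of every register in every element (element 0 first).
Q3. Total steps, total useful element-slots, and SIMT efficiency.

step 0: r3 <- min((9 * element), r2) {0,1,2,3,4,5,6,7}
step 1: eval ((r1 + element) < 3)    {0,1,2,3,4,5,6,7}
step 2: r2 <- ((r2 // -2) - (r1 // 3)) {0,1,2,3,4,5}
step 3: r2 <- ((9 // 4) + (9 + element)) {0,1,2,3,4,5}
step 4: r1 <- ((element + r1) + 11)  {6,7}

Answer: 5 steps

r3: -3,-3,-3,-3,-3,-3,-3,-3
r2: 11,12,13,14,15,16,-3,-3
r1: -3,-3,-3,-3,-3,-3,14,15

steps = 5; useful = 30; efficiency = 30/40 = 3/4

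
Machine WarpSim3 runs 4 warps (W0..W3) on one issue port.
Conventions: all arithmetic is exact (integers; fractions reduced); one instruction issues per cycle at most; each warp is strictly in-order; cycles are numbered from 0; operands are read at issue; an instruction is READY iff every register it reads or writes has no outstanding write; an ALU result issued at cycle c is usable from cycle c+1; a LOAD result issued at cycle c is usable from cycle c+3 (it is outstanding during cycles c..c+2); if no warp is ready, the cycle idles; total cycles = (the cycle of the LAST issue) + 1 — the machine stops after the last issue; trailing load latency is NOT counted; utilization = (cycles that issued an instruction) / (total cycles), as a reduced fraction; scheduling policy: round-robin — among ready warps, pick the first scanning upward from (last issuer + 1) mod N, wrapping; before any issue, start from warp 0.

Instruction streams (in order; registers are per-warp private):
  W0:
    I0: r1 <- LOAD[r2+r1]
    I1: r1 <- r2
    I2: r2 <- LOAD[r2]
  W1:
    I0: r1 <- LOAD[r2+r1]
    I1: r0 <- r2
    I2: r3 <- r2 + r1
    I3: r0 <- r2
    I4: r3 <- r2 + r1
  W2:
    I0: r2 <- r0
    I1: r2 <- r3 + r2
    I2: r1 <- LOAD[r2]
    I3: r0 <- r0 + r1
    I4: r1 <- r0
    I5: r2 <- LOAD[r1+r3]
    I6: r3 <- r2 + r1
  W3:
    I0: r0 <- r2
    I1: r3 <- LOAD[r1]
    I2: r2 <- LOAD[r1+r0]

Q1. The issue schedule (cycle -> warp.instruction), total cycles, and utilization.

cycle 0: W0.I0
cycle 1: W1.I0
cycle 2: W2.I0
cycle 3: W3.I0
cycle 4: W0.I1
cycle 5: W1.I1
cycle 6: W2.I1
cycle 7: W3.I1
cycle 8: W0.I2
cycle 9: W1.I2
cycle 10: W2.I2
cycle 11: W3.I2
cycle 12: W1.I3
cycle 13: W2.I3
cycle 14: W1.I4
cycle 15: W2.I4
cycle 16: W2.I5
cycle 17: idle
cycle 18: idle
cycle 19: W2.I6

Answer: 20 cycles, utilization 9/10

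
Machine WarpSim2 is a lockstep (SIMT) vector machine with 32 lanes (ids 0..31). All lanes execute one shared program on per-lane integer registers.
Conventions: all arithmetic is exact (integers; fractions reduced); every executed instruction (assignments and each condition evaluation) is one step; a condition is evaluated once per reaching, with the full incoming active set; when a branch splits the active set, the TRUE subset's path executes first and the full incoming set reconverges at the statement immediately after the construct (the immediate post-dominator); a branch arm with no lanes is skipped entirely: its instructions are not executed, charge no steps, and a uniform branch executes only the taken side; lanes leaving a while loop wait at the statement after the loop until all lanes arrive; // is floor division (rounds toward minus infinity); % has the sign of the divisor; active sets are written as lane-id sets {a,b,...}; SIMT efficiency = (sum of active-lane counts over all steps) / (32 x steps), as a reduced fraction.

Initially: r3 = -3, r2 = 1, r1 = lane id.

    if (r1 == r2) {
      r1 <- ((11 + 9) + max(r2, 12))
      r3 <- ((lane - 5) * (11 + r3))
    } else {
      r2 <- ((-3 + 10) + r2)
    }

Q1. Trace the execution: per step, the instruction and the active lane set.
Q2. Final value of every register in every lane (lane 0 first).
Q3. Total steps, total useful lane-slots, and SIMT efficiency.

step 0: eval (r1 == r2)              {0,1,2,3,4,5,6,7,8,9,10,11,12,13,14,15,16,17,18,19,20,21,22,23,24,25,26,27,28,29,30,31}
step 1: r1 <- ((11 + 9) + max(r2, 12)) {1}
step 2: r3 <- ((lane - 5) * (11 + r3)) {1}
step 3: r2 <- ((-3 + 10) + r2)       {0,2,3,4,5,6,7,8,9,10,11,12,13,14,15,16,17,18,19,20,21,22,23,24,25,26,27,28,29,30,31}

Answer: 4 steps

r3: -3,-32,-3,-3,-3,-3,-3,-3,-3,-3,-3,-3,-3,-3,-3,-3,-3,-3,-3,-3,-3,-3,-3,-3,-3,-3,-3,-3,-3,-3,-3,-3
r2: 8,1,8,8,8,8,8,8,8,8,8,8,8,8,8,8,8,8,8,8,8,8,8,8,8,8,8,8,8,8,8,8
r1: 0,32,2,3,4,5,6,7,8,9,10,11,12,13,14,15,16,17,18,19,20,21,22,23,24,25,26,27,28,29,30,31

steps = 4; useful = 65; efficiency = 65/128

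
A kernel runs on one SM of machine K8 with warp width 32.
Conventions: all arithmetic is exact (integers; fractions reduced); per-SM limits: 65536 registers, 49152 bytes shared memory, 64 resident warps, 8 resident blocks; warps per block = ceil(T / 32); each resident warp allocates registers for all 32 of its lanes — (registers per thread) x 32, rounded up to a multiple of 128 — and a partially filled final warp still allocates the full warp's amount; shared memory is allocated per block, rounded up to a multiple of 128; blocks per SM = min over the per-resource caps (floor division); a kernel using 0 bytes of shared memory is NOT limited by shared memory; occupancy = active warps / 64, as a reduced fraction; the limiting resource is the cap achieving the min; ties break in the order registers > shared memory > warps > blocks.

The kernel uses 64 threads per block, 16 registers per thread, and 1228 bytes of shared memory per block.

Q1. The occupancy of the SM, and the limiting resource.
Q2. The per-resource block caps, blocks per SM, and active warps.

Answer: occupancy 1/4, limited by blocks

registers: 64 blocks
shared memory: 38 blocks
warps: 32 blocks
blocks: 8 blocks

Answer: 8 blocks, 16 active warps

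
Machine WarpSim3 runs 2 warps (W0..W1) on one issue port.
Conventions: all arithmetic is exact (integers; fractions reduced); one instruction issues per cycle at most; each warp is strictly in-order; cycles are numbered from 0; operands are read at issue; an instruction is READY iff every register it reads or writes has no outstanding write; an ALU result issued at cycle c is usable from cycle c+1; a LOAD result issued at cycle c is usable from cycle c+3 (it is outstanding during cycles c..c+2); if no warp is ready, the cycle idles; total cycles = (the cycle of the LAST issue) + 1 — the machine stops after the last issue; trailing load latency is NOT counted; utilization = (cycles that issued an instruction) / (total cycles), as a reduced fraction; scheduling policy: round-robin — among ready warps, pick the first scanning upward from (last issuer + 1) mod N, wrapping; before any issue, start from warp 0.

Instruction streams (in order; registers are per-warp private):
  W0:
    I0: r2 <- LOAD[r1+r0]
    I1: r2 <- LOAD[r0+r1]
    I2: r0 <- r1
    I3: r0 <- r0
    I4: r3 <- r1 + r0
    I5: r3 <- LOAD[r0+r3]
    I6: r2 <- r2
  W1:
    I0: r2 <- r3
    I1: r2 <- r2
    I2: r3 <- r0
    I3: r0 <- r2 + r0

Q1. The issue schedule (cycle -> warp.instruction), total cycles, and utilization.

cycle 0: W0.I0
cycle 1: W1.I0
cycle 2: W1.I1
cycle 3: W0.I1
cycle 4: W1.I2
cycle 5: W0.I2
cycle 6: W1.I3
cycle 7: W0.I3
cycle 8: W0.I4
cycle 9: W0.I5
cycle 10: W0.I6

Answer: 11 cycles, utilization 1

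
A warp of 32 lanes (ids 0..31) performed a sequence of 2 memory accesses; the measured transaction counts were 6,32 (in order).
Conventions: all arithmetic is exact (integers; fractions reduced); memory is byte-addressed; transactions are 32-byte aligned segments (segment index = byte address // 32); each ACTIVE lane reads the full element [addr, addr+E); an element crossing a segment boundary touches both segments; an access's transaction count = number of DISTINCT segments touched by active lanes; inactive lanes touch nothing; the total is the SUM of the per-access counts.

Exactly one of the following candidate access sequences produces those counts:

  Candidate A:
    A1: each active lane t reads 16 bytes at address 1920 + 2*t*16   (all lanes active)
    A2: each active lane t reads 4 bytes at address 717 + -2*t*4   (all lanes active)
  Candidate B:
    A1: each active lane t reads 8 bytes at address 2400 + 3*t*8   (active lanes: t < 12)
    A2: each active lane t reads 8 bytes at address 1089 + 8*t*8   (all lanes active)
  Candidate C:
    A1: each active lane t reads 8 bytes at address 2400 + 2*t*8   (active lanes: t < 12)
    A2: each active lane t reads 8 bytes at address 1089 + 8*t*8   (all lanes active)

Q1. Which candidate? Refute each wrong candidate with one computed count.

A: A1 gives 32 transactions, not 6
B: A1 gives 9 transactions, not 6
C: all counts match (6,32)

Answer: C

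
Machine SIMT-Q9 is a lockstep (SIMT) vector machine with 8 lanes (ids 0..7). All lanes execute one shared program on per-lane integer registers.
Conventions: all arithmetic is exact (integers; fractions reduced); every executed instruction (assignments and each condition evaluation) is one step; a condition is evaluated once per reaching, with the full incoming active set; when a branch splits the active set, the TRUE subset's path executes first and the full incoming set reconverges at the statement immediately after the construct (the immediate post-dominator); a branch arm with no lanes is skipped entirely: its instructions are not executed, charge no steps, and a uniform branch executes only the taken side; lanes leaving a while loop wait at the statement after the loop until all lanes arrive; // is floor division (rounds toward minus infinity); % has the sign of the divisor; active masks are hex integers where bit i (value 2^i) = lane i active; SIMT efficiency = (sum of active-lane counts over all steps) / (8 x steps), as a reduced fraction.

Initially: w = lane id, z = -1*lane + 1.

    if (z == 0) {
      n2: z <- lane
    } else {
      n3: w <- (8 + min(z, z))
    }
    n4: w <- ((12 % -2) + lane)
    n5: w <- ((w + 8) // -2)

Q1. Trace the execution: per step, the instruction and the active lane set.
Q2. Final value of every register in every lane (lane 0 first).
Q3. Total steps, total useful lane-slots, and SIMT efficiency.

step 0: eval (z == 0)                0xff
step 1: z <- lane                    0x02
step 2: w <- (8 + min(z, z))         0xfd
step 3: w <- ((12 % -2) + lane)      0xff
step 4: w <- ((w + 8) // -2)         0xff

Answer: 5 steps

w: -4,-5,-5,-6,-6,-7,-7,-8
z: 1,1,-1,-2,-3,-4,-5,-6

steps = 5; useful = 32; efficiency = 32/40 = 4/5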